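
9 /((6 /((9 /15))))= 9 /10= 0.90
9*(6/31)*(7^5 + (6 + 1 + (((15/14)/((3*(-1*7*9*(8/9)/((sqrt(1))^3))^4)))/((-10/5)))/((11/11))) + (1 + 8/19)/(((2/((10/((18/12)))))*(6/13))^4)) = 26292172626978259/729857286144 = 36023.72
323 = 323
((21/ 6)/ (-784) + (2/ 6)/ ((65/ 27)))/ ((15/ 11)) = 21461/ 218400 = 0.10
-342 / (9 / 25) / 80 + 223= 1689 / 8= 211.12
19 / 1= 19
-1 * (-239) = 239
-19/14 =-1.36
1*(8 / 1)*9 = 72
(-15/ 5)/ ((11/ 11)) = -3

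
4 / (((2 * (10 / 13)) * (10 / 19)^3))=89167 / 5000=17.83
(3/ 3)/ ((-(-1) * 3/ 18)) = 6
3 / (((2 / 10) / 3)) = 45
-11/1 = -11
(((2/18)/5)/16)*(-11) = -0.02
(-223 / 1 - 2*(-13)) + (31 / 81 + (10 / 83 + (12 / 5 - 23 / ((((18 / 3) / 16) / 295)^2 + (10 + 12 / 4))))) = -476715918620276 / 2433887654535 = -195.87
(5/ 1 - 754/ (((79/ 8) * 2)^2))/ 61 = 19141/ 380701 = 0.05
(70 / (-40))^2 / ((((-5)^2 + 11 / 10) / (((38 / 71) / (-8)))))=-4655 / 592992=-0.01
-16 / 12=-4 / 3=-1.33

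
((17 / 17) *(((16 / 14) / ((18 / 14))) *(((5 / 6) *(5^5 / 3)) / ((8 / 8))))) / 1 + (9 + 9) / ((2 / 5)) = 66145 / 81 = 816.60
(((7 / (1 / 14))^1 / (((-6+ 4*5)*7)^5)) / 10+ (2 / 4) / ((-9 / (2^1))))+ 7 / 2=3.39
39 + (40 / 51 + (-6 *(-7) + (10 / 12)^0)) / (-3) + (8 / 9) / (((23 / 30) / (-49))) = -114038 / 3519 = -32.41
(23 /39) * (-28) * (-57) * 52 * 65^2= 206788400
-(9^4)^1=-6561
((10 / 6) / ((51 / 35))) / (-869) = -175 / 132957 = -0.00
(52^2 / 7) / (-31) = -2704 / 217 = -12.46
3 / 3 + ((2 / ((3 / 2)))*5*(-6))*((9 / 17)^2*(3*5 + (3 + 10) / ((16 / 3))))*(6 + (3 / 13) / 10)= -17679989 / 15028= -1176.47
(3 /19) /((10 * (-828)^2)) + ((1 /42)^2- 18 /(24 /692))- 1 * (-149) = -787209195431 /2127595680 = -370.00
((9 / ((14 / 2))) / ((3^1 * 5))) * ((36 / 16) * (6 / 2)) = 81 / 140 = 0.58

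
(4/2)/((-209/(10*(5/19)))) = -100/3971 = -0.03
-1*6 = -6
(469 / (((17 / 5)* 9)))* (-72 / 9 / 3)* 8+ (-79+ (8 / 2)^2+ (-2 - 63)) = -208832 / 459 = -454.97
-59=-59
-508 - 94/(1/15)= -1918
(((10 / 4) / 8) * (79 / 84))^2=156025 / 1806336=0.09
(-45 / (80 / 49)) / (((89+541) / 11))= -77 / 160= -0.48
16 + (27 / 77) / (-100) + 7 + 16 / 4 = 207873 / 7700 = 27.00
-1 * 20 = -20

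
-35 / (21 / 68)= -340 / 3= -113.33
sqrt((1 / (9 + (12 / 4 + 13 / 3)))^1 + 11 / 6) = sqrt(3342) / 42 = 1.38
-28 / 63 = -0.44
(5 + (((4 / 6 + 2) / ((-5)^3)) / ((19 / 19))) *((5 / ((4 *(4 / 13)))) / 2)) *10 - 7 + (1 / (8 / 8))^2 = 1307 / 30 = 43.57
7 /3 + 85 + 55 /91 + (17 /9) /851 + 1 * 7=66170201 /696969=94.94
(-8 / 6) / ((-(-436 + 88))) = -1 / 261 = -0.00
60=60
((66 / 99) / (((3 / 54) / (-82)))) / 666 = -164 / 111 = -1.48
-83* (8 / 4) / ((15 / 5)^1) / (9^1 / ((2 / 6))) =-166 / 81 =-2.05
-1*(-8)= 8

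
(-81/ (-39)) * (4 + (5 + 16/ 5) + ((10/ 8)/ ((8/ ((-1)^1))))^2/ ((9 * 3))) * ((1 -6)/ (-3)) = 1686653/ 39936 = 42.23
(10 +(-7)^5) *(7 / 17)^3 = -5761371 / 4913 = -1172.68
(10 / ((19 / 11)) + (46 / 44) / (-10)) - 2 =15403 / 4180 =3.68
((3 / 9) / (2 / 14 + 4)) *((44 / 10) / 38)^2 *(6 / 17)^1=1694 / 4449325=0.00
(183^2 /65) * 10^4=66978000 /13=5152153.85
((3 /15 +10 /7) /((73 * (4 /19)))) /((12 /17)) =6137 /40880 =0.15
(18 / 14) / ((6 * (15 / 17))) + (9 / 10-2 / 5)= 26 / 35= 0.74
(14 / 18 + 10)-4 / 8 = 185 / 18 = 10.28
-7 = -7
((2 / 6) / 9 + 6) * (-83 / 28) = -13529 / 756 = -17.90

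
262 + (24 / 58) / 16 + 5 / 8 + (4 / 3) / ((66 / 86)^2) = 200790517 / 757944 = 264.91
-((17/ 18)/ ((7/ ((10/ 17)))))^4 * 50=-31250/ 15752961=-0.00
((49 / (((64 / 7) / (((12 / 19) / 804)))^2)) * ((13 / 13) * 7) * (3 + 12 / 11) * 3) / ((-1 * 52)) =-2268945 / 3796756840448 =-0.00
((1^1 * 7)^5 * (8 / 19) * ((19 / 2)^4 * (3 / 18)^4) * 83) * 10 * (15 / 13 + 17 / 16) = 22054642635095 / 269568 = 81814765.24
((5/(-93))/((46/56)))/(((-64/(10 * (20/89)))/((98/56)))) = 6125/1522968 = 0.00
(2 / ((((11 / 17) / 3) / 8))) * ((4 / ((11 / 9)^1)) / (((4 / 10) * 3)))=24480 / 121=202.31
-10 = -10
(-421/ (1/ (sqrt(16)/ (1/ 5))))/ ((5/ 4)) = -6736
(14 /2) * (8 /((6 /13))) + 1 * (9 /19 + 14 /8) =28171 /228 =123.56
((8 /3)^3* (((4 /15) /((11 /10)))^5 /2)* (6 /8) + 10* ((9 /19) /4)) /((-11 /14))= -111506681587 /73613674233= -1.51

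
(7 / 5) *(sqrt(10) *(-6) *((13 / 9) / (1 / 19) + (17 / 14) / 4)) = -2797 *sqrt(10) / 12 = -737.07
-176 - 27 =-203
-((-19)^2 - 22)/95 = -339/95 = -3.57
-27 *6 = -162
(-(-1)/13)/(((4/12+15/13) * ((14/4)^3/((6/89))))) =72/885283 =0.00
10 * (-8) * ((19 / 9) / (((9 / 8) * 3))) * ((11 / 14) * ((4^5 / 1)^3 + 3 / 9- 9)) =-215435557828480 / 5103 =-42217432457.08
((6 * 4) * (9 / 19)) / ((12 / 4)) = 72 / 19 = 3.79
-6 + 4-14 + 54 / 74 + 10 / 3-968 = -108773 / 111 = -979.94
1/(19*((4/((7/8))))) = 7/608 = 0.01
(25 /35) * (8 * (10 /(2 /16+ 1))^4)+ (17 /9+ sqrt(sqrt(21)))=35678.03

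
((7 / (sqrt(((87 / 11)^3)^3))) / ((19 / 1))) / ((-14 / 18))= -14641*sqrt(957) / 10522219437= -0.00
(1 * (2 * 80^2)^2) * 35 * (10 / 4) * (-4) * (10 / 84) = -20480000000 / 3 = -6826666666.67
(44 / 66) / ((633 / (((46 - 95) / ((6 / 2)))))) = -98 / 5697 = -0.02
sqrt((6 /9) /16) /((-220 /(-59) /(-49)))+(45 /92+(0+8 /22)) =863 /1012-2891 * sqrt(6) /2640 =-1.83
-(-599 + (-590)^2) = -347501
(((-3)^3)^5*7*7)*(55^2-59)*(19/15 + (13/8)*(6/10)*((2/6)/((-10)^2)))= -2648263961417.10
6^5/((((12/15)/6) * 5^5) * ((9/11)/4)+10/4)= 85536/965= 88.64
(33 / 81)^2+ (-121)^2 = 10673410 / 729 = 14641.17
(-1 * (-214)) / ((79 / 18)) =3852 / 79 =48.76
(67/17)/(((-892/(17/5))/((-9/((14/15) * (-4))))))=-1809/49952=-0.04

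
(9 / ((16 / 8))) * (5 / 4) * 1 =45 / 8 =5.62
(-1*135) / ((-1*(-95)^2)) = 0.01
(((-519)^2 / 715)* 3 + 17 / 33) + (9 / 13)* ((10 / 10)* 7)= 2435749 / 2145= 1135.55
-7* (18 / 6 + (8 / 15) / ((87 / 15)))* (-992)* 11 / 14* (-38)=-55771232 / 87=-641048.64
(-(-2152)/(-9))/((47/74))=-159248/423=-376.47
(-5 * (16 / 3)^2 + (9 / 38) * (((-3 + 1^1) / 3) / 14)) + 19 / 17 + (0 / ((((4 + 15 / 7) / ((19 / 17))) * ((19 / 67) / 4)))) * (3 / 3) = -5743133 / 40698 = -141.12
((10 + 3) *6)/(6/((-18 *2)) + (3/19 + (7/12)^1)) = 17784/131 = 135.76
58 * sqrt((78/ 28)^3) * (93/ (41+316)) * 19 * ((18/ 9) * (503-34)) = 44632653 * sqrt(546)/ 833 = 1251999.12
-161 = -161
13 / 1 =13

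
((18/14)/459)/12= 1/4284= 0.00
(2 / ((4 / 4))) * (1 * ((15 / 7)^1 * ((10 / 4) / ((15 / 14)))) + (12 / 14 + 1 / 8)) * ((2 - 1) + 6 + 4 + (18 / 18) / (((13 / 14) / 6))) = 76045 / 364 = 208.91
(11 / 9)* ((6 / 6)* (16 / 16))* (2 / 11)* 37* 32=2368 / 9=263.11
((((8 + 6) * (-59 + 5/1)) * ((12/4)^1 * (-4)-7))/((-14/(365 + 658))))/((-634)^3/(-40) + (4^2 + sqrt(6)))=-167175209513070/1014746950038499 + 26239950 * sqrt(6)/1014746950038499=-0.16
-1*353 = -353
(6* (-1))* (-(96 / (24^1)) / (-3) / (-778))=4 / 389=0.01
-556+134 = -422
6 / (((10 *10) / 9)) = 27 / 50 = 0.54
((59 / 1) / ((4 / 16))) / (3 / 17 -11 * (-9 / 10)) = 40120 / 1713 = 23.42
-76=-76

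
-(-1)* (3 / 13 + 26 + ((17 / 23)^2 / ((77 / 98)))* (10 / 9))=18384491 / 680823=27.00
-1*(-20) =20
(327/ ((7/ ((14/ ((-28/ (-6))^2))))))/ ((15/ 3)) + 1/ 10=1496/ 245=6.11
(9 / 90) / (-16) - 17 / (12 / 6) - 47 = -8881 / 160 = -55.51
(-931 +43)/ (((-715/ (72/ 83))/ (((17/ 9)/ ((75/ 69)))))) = 2777664/ 1483625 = 1.87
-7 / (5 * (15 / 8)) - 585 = -43931 / 75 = -585.75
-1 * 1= -1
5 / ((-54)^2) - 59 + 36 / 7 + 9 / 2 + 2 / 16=-2009783 / 40824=-49.23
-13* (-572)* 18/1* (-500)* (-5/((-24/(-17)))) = 237022500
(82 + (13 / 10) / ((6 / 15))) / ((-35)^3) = -341 / 171500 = -0.00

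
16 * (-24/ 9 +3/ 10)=-568/ 15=-37.87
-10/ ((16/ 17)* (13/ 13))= -85/ 8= -10.62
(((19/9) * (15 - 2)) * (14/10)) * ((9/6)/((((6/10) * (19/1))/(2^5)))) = 1456/9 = 161.78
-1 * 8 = -8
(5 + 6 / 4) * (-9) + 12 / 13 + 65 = 193 / 26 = 7.42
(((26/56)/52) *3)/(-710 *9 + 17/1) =-3/713776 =-0.00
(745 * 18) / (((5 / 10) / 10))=268200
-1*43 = -43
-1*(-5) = 5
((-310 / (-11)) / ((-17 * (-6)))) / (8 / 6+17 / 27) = 1395 / 9911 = 0.14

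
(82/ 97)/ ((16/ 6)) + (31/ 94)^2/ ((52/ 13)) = 1180045/ 3428368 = 0.34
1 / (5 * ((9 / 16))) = 16 / 45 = 0.36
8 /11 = 0.73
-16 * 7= -112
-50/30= -5/3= -1.67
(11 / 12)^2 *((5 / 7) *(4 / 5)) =0.48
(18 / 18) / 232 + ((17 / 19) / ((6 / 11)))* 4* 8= 694201 / 13224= 52.50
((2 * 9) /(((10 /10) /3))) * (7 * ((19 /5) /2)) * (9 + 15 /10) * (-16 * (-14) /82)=4223016 /205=20600.08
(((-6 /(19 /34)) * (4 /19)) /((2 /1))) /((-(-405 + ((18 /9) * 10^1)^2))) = -408 /1805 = -0.23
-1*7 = -7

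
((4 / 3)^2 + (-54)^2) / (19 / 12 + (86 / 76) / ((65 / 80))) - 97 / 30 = 86197721 / 88210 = 977.19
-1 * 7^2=-49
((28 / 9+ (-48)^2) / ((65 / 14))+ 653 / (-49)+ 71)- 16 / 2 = 15667994 / 28665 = 546.59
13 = 13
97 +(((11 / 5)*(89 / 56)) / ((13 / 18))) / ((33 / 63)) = 106.24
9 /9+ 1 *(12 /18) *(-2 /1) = -1 /3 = -0.33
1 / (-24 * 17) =-1 / 408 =-0.00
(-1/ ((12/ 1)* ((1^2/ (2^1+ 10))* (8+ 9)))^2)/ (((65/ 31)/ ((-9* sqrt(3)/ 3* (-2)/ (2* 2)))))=-93* sqrt(3)/ 37570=-0.00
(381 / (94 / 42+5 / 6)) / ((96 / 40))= 4445 / 86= 51.69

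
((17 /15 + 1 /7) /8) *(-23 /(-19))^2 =35443 /151620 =0.23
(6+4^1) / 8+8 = 37 / 4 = 9.25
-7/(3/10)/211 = -70/633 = -0.11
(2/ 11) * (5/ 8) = 5/ 44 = 0.11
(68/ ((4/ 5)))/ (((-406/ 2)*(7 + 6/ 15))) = -425/ 7511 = -0.06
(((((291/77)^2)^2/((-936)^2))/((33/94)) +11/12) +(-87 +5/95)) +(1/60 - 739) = -163899210557642789/198662489785760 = -825.01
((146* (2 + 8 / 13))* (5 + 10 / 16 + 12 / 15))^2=101720809969 / 16900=6018982.84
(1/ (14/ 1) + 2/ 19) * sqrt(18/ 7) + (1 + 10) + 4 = 141 * sqrt(14)/ 1862 + 15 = 15.28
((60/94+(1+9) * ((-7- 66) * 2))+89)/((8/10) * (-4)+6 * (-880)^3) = 46005/137267931536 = 0.00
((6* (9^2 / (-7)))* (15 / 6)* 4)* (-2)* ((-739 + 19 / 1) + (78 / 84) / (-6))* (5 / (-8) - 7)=1494479565 / 196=7624895.74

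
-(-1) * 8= 8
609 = 609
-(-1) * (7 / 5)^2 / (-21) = -7 / 75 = -0.09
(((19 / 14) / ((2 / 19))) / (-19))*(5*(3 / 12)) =-95 / 112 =-0.85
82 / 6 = 41 / 3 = 13.67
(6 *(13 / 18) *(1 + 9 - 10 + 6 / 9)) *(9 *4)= 104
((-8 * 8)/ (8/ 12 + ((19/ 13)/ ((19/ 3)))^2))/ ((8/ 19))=-77064/ 365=-211.13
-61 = -61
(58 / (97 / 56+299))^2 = 10549504 / 283619281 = 0.04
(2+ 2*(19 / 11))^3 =216000 / 1331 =162.28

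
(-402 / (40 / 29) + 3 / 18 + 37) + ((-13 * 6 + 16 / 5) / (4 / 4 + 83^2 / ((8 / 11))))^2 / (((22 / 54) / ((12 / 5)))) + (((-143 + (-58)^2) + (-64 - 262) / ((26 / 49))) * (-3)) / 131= -313.98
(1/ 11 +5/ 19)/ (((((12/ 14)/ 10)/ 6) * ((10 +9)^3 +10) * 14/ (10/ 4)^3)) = 23125/ 5742484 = 0.00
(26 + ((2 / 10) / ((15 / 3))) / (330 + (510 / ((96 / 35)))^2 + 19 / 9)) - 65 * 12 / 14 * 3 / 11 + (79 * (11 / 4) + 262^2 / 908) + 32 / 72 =304.10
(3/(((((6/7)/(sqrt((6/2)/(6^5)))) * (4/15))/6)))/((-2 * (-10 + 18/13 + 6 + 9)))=-455 * sqrt(2)/5312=-0.12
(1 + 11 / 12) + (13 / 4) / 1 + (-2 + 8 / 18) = 65 / 18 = 3.61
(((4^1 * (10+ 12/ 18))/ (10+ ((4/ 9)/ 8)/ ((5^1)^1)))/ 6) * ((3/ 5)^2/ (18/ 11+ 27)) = 1408/ 157675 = 0.01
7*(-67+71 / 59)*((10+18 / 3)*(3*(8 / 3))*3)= -10434816 / 59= -176861.29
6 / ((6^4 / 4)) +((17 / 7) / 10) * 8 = 3707 / 1890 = 1.96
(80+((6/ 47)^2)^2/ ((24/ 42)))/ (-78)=-1.03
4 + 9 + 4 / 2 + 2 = 17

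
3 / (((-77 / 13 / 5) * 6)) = -65 / 154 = -0.42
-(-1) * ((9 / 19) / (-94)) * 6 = -27 / 893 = -0.03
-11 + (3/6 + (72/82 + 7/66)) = -12875/1353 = -9.52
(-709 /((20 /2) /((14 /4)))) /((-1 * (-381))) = -4963 /7620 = -0.65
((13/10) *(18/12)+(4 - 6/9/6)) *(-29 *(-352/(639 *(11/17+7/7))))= 11399146/201285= 56.63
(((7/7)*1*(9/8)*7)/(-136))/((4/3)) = -189/4352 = -0.04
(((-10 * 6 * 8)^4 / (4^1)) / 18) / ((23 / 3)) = 2211840000 / 23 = 96166956.52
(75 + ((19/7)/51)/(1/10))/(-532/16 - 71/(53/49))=-1143316/1496901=-0.76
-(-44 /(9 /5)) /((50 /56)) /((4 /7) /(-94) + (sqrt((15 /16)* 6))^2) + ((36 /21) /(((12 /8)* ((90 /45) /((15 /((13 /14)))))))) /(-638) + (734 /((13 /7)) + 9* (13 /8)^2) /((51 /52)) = 324345847804141 /750678991920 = 432.07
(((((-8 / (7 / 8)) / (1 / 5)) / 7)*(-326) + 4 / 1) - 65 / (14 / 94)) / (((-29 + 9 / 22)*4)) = -914441 / 61642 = -14.83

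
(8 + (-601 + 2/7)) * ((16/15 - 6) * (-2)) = -204684/35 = -5848.11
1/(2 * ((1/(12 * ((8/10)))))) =24/5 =4.80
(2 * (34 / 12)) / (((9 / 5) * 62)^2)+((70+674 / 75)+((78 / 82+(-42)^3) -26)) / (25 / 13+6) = -921485335228037 / 98616762900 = -9344.10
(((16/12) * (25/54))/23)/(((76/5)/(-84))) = -1750/11799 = -0.15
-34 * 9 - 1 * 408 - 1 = -715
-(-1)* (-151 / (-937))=151 / 937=0.16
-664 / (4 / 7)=-1162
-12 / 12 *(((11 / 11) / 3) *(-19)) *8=152 / 3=50.67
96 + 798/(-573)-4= 90.61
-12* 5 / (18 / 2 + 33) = -10 / 7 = -1.43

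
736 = 736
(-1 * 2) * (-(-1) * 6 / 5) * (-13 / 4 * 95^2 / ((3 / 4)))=93860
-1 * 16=-16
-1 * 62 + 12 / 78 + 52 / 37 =-29072 / 481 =-60.44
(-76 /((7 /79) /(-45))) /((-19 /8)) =-113760 /7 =-16251.43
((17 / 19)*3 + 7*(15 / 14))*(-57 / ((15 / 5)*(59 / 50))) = -9675 / 59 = -163.98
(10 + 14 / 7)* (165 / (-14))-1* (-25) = -815 / 7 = -116.43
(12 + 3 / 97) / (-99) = -389 / 3201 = -0.12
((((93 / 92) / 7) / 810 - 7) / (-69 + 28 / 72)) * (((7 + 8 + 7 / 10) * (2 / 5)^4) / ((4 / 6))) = 191089253 / 3106796875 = 0.06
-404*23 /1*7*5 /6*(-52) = 8455720 /3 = 2818573.33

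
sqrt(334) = 18.28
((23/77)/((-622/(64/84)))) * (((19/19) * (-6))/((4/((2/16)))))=0.00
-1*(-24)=24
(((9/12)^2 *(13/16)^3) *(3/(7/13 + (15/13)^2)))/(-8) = -10024911/165675008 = -0.06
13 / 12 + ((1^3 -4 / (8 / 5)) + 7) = 79 / 12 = 6.58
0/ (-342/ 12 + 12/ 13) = 0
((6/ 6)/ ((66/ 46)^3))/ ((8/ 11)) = 12167/ 26136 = 0.47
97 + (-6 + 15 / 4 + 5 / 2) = 389 / 4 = 97.25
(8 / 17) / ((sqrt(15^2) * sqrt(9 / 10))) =8 * sqrt(10) / 765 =0.03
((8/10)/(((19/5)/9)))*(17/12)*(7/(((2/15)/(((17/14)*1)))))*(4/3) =4335/19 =228.16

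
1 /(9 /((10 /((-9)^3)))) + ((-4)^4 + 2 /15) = 8402404 /32805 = 256.13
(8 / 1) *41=328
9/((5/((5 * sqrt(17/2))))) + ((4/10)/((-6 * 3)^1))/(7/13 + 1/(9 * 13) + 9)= -13/5585 + 9 * sqrt(34)/2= 26.24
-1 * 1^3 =-1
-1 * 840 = -840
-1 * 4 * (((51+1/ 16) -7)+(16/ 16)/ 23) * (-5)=81155/ 92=882.12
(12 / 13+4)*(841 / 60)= 13456 / 195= 69.01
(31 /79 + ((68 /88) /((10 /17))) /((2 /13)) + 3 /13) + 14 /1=10466359 /451880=23.16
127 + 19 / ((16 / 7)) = 2165 / 16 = 135.31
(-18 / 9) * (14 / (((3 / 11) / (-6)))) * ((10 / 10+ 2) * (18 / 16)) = 2079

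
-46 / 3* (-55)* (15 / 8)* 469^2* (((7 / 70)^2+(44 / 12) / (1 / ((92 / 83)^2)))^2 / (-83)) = -4845390932251823529037 / 56722185259200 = -85423206.28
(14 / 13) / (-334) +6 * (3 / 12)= 6499 / 4342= 1.50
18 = 18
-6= -6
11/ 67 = 0.16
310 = 310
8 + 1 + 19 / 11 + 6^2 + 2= 536 / 11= 48.73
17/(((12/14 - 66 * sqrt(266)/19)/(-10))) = 11305/248961+45815 * sqrt(266)/248961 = 3.05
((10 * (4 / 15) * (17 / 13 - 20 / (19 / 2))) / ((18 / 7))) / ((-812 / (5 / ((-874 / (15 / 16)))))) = -4925 / 901506528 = -0.00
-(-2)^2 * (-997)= 3988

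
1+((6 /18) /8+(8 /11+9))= 2843 /264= 10.77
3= 3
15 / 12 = 5 / 4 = 1.25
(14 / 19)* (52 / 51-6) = -3556 / 969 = -3.67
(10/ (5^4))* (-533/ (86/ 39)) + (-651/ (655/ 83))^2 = 6801.25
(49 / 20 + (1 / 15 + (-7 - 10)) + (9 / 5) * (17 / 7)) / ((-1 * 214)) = 0.05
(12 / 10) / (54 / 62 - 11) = -93 / 785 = -0.12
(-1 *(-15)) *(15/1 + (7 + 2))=360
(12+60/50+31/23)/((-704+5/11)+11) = -18403/876070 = -0.02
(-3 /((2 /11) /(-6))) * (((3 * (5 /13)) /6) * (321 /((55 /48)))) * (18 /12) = 8000.31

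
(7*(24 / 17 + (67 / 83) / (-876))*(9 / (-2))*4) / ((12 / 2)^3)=-12206971 / 14832432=-0.82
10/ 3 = 3.33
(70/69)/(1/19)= 1330/69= 19.28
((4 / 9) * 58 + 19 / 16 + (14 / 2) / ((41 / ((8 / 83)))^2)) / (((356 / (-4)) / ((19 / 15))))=-854369060521 / 2226217826160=-0.38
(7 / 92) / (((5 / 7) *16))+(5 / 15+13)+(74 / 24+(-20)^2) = 9194627 / 22080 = 416.42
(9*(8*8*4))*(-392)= -903168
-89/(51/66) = -1958/17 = -115.18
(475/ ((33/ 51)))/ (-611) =-8075/ 6721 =-1.20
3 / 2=1.50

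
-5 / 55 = -1 / 11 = -0.09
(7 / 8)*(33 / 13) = 2.22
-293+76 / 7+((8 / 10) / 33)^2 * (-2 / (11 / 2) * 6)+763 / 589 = -115591289294 / 411578475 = -280.85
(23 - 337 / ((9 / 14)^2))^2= 4120227721 / 6561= 627987.76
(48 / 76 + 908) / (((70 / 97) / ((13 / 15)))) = 1091.22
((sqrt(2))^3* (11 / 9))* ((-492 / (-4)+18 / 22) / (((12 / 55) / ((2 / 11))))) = 2270* sqrt(2) / 9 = 356.70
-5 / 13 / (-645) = 1 / 1677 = 0.00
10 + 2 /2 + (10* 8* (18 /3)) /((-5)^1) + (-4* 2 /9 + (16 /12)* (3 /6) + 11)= -668 /9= -74.22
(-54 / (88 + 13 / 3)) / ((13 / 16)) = -0.72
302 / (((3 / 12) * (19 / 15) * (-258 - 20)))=-9060 / 2641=-3.43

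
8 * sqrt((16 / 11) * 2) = 13.64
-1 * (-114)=114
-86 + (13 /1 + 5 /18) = -1309 /18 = -72.72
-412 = -412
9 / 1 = 9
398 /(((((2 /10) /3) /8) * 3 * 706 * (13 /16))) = 127360 /4589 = 27.75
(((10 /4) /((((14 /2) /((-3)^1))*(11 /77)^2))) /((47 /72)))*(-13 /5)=9828 /47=209.11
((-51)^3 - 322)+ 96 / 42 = -930795 / 7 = -132970.71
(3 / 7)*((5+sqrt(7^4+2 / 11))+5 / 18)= 95 / 42+3*sqrt(290543) / 77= 23.26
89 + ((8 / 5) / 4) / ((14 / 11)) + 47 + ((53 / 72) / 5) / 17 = 1168015 / 8568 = 136.32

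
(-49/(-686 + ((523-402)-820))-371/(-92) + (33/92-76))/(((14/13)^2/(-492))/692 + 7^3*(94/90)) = -98389310438016/492465980352703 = -0.20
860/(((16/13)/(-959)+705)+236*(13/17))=182267540/187665479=0.97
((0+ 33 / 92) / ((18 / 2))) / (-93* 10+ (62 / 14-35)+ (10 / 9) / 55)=-2541 / 61240904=-0.00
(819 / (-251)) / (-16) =819 / 4016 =0.20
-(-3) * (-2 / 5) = -6 / 5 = -1.20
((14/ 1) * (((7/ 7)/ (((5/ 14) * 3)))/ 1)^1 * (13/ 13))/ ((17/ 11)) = 2156/ 255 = 8.45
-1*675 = -675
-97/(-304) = 97/304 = 0.32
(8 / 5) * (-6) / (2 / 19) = -456 / 5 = -91.20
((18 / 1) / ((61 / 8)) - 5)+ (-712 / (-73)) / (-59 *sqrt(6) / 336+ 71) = -1056725877823 / 422358032675+ 2352448 *sqrt(6) / 6923902175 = -2.50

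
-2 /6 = -1 /3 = -0.33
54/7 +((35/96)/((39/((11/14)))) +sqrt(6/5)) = sqrt(30)/5 +404737/52416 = 8.82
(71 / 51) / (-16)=-71 / 816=-0.09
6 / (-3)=-2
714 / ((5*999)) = 238 / 1665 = 0.14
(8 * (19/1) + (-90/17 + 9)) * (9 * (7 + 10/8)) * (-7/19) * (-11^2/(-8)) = -665876673/10336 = -64423.05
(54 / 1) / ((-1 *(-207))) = 6 / 23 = 0.26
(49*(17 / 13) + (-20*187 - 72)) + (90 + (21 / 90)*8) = -712931 / 195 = -3656.06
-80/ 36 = -20/ 9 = -2.22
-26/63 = -0.41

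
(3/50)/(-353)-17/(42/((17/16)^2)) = -43373353/94886400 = -0.46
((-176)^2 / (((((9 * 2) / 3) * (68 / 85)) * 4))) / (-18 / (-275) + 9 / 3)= 1331000 / 2529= 526.29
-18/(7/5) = -12.86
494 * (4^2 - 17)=-494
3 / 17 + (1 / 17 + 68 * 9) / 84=10657 / 1428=7.46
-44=-44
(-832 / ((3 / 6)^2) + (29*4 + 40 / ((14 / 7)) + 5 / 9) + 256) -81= -27148 / 9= -3016.44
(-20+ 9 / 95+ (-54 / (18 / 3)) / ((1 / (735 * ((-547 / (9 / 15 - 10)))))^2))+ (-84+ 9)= -3455058910700719 / 209855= -16464029499.90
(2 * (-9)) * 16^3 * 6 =-442368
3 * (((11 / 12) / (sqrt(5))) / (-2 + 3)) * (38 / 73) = 209 * sqrt(5) / 730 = 0.64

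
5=5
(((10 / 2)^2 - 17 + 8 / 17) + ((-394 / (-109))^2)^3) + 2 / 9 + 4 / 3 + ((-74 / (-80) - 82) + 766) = 2925.53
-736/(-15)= 736/15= 49.07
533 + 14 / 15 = 8009 / 15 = 533.93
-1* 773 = -773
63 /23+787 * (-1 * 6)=-108543 /23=-4719.26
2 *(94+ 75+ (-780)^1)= -1222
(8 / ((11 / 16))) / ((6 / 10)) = 640 / 33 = 19.39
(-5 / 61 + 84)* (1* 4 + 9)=66547 / 61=1090.93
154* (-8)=-1232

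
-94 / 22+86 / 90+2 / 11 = -1552 / 495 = -3.14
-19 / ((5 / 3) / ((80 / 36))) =-76 / 3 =-25.33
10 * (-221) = -2210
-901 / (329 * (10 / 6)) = -2703 / 1645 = -1.64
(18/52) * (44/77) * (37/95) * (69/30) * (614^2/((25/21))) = 8662237092/154375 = 56111.66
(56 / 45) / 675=56 / 30375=0.00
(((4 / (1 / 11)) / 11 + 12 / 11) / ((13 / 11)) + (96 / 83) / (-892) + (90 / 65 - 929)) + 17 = -218073350 / 240617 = -906.31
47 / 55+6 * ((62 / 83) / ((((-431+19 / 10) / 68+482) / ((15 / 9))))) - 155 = -227593537106 / 1476635985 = -154.13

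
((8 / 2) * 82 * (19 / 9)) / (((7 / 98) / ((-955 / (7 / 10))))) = -119031200 / 9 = -13225688.89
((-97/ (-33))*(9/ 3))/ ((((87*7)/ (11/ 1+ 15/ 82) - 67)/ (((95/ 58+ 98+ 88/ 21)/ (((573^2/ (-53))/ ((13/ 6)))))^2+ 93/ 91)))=-973203215780425053238391/ 1352661615222670403226576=-0.72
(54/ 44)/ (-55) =-27/ 1210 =-0.02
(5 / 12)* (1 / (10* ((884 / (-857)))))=-857 / 21216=-0.04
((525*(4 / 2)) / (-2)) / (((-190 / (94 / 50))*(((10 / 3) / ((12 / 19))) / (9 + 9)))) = 159894 / 9025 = 17.72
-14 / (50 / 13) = -91 / 25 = -3.64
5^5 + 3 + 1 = 3129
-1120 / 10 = -112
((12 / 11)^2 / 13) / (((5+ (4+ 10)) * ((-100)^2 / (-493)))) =-4437 / 18679375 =-0.00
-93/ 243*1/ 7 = -0.05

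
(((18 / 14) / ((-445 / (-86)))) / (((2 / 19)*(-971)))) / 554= -7353 / 1675664410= -0.00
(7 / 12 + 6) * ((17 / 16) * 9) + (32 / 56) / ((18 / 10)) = 255107 / 4032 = 63.27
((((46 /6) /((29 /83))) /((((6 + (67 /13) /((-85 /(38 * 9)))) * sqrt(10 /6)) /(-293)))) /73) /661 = 5374499 * sqrt(15) /2972191788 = 0.01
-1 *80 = -80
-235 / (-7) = 235 / 7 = 33.57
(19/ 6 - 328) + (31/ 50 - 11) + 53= -21166/ 75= -282.21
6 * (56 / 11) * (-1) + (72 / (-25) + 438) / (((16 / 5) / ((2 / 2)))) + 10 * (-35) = -107611 / 440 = -244.57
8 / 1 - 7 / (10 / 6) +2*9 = 109 / 5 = 21.80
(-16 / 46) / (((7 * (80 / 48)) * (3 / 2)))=-16 / 805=-0.02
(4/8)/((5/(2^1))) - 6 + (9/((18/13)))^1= 7/10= 0.70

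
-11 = -11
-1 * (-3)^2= -9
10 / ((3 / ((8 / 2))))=40 / 3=13.33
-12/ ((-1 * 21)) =4/ 7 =0.57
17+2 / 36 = 17.06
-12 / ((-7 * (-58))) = -6 / 203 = -0.03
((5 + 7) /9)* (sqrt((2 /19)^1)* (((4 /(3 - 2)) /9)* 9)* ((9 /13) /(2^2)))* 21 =6.29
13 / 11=1.18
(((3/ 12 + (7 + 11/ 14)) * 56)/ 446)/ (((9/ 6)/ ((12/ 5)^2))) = 864/ 223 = 3.87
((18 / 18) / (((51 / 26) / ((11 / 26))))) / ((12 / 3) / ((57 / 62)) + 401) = 209 / 392785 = 0.00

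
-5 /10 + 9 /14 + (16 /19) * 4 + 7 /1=1398 /133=10.51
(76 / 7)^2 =5776 / 49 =117.88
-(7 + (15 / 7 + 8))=-17.14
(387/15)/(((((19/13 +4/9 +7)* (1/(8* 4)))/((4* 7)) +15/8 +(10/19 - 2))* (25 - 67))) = -3058848/2047855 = -1.49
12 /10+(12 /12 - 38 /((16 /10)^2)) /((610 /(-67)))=10621 /3904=2.72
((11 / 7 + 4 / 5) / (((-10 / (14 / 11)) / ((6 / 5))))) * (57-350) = 145914 / 1375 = 106.12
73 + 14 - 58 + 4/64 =465/16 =29.06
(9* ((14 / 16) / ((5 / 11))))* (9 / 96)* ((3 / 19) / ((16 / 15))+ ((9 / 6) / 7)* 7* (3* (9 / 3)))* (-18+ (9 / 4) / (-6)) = -407.33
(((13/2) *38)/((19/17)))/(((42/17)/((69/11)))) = 86411/154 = 561.11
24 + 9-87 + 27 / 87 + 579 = 15234 / 29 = 525.31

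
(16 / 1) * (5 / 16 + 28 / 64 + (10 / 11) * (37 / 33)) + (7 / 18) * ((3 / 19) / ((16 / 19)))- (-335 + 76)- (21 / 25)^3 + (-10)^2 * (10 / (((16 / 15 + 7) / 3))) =39850719533 / 60500000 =658.69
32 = 32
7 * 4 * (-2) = -56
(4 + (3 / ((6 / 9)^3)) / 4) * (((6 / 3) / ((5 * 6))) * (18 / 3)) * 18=1881 / 40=47.02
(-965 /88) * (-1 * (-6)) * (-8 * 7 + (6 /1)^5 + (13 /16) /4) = -1430399235 /2816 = -507954.27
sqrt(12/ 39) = 0.55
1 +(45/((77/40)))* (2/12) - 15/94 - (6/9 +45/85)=1306915/369138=3.54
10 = 10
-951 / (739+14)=-317 / 251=-1.26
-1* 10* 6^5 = -77760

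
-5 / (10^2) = -0.05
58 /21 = 2.76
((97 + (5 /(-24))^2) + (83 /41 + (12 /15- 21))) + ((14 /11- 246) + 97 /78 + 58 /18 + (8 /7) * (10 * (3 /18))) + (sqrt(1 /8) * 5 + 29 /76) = -39701936721 /249529280 + 5 * sqrt(2) /4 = -157.34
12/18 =2/3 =0.67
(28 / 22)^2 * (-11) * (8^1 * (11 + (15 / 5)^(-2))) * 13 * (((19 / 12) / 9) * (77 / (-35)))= 1936480 / 243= 7969.05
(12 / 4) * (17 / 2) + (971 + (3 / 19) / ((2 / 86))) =38125 / 38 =1003.29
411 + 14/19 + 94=9609/19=505.74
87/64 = 1.36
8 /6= 4 /3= 1.33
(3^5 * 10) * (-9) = -21870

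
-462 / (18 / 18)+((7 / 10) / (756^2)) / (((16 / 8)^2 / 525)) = -14370043 / 31104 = -462.00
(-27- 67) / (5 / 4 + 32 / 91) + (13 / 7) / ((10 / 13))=-56.28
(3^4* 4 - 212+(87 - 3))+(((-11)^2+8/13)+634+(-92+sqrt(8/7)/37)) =2* sqrt(14)/259+11175/13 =859.64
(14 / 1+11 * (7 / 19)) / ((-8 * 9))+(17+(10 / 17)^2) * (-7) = -48103615 / 395352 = -121.67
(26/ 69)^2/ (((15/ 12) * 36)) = 676/ 214245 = 0.00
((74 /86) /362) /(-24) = -37 /373584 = -0.00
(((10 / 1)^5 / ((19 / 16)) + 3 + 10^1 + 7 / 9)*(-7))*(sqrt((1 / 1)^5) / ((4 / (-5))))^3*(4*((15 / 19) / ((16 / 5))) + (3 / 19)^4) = 540574879588625 / 475411008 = 1137068.50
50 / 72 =25 / 36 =0.69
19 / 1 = 19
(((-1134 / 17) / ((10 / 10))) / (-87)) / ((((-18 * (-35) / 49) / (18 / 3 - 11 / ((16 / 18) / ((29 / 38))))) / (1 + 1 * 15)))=-153909 / 46835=-3.29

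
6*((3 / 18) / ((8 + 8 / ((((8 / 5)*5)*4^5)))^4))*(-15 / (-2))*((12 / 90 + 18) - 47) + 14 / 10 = 30350372036116487 / 22528995266560005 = 1.35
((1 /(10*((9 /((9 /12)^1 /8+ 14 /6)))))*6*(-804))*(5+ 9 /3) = -15611 /15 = -1040.73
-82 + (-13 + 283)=188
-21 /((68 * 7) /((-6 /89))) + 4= 12113 /3026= 4.00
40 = 40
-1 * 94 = -94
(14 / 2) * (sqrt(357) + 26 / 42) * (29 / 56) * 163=61451 / 168 + 4727 * sqrt(357) / 8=11530.03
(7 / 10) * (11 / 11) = 7 / 10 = 0.70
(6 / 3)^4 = 16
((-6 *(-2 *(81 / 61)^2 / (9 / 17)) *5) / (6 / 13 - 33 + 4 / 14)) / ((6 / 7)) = -15788682 / 2184227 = -7.23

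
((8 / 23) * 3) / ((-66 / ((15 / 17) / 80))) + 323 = 5556889 / 17204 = 323.00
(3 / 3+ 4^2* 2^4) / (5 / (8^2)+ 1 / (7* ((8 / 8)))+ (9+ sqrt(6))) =158542272 / 5286979 - 51580928* sqrt(6) / 15860937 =22.02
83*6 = 498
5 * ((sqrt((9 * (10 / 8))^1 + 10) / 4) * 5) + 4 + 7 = 11 + 25 * sqrt(85) / 8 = 39.81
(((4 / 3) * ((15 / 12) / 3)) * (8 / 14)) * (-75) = -500 / 21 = -23.81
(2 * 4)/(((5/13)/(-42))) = -873.60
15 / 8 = 1.88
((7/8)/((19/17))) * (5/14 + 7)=1751/304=5.76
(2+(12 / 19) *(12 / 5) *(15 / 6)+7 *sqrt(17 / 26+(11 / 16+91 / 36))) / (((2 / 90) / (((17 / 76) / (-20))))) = -357 *sqrt(94159) / 15808-8415 / 2888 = -9.84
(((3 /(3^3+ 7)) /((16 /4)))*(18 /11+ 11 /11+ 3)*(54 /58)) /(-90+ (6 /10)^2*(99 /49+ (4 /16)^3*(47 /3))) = -16405200 /12639326447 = -0.00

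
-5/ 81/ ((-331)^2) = -5/ 8874441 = -0.00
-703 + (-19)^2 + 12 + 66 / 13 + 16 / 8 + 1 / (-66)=-277081 / 858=-322.94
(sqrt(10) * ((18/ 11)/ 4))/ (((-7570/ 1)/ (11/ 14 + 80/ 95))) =-3897 * sqrt(10)/ 44299640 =-0.00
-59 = -59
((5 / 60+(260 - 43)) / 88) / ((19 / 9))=7815 / 6688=1.17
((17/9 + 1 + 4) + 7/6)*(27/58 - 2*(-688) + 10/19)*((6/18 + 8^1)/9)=21075625/2052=10270.77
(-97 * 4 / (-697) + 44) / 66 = 5176 / 7667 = 0.68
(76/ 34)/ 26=19/ 221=0.09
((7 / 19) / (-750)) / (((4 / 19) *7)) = -1 / 3000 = -0.00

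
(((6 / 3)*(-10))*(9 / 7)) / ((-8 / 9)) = 405 / 14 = 28.93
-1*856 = -856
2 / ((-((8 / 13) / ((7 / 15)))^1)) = -1.52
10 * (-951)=-9510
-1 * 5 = -5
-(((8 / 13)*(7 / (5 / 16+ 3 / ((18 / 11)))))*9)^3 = -14158437285888 / 2400721219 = -5897.58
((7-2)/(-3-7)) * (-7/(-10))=-7/20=-0.35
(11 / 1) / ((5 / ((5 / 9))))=11 / 9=1.22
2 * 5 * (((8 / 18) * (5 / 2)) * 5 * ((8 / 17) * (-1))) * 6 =-8000 / 51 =-156.86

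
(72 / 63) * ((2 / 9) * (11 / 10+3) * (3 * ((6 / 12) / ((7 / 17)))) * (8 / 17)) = 1.79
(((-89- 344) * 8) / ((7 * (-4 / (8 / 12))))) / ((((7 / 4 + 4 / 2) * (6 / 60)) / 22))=304832 / 63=4838.60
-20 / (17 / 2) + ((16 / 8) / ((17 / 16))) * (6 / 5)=-8 / 85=-0.09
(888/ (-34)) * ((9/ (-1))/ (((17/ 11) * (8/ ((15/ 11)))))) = 14985/ 578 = 25.93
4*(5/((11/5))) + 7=16.09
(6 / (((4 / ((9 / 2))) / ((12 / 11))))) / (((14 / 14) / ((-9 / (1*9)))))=-81 / 11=-7.36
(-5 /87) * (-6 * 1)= 0.34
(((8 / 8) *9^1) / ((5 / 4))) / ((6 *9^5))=2 / 98415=0.00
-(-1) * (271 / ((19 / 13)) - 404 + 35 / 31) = -128078 / 589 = -217.45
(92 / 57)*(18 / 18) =92 / 57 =1.61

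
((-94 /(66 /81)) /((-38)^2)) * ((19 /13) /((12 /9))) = -3807 /43472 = -0.09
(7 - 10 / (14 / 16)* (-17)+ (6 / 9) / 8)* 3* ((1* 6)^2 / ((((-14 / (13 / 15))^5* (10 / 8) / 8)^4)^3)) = 23222187975395284166437518627251280773808910621264091222841855350944583 / 709387485128367077249740668310500503663103846118568940551471225192497456094522612923022712727583183323076809756457805633544921875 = 0.00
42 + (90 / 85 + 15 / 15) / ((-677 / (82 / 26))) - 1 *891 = -127026268 / 149617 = -849.01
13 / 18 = 0.72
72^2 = 5184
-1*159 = -159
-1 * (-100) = 100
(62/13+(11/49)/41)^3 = 1939142873644101/17814345343613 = 108.85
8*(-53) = -424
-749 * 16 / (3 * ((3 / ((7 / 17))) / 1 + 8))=-784 / 3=-261.33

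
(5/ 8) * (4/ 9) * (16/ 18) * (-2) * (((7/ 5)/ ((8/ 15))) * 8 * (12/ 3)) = -1120/ 27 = -41.48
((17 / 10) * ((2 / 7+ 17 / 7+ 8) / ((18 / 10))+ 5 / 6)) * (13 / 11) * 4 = 4199 / 77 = 54.53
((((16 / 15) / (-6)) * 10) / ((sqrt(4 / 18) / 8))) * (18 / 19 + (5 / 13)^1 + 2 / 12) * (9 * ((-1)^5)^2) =-71072 * sqrt(2) / 247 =-406.93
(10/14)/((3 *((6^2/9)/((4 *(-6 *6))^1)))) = -60/7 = -8.57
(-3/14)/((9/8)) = -0.19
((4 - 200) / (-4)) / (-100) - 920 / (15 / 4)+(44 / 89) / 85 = -111576571 / 453900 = -245.82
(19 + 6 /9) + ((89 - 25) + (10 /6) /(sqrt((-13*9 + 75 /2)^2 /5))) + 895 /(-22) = 10*sqrt(5) /477 + 2837 /66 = 43.03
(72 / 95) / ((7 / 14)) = 144 / 95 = 1.52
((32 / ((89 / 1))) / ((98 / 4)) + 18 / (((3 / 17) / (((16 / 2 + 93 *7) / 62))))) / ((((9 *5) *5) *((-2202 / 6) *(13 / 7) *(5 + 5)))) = -146570833 / 207320226750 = -0.00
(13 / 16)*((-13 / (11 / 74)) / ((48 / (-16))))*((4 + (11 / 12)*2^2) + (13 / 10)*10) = 193843 / 396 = 489.50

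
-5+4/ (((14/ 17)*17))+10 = 37/ 7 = 5.29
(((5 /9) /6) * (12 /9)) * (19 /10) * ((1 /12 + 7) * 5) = 8075 /972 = 8.31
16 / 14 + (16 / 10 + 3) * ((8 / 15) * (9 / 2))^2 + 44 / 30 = 76402 / 2625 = 29.11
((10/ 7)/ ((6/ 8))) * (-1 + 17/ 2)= 100/ 7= 14.29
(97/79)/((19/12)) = 1164/1501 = 0.78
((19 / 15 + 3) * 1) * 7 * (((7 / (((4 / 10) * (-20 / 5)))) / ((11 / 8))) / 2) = -1568 / 33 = -47.52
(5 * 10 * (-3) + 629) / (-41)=-479 / 41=-11.68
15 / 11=1.36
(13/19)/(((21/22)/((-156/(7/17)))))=-252824/931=-271.56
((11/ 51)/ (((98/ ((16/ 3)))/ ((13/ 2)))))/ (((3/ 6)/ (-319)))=-364936/ 7497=-48.68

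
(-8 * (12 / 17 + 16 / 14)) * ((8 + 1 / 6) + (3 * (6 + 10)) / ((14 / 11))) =-1695760 / 2499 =-678.58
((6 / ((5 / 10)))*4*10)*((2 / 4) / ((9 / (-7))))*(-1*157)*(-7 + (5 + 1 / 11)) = -615440 / 11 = -55949.09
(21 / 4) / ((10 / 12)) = 63 / 10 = 6.30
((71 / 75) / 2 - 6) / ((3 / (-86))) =35647 / 225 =158.43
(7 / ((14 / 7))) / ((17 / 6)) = 21 / 17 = 1.24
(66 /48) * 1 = 11 /8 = 1.38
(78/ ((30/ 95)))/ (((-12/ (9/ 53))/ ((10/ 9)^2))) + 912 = 1298897/ 1431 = 907.68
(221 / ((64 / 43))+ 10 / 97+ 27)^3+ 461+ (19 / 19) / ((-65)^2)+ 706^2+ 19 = 5976528911338780284287 / 1010838647603200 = 5912445.99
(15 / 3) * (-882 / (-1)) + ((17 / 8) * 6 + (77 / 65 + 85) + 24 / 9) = 3519049 / 780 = 4511.60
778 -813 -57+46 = -46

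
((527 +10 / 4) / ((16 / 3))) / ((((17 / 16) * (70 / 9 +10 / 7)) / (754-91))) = 7805889 / 1160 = 6729.21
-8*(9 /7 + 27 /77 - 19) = 1528 /11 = 138.91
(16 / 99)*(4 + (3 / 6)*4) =32 / 33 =0.97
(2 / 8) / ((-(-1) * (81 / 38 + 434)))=19 / 33146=0.00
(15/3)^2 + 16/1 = 41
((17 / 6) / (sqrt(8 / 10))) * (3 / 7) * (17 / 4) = 289 * sqrt(5) / 112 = 5.77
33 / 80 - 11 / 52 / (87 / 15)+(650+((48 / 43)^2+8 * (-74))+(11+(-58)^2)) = 3434.62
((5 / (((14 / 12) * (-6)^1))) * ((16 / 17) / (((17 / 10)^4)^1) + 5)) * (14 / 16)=-36296425 / 11358856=-3.20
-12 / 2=-6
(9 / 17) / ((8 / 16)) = 18 / 17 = 1.06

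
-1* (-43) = 43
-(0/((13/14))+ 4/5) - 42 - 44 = -434/5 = -86.80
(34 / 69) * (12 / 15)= 136 / 345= 0.39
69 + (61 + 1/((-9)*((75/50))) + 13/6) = 7133/54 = 132.09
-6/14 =-3/7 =-0.43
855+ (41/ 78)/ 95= 6335591/ 7410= 855.01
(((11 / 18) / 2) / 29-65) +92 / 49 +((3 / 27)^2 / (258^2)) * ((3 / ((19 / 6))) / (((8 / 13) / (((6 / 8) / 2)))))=-63.11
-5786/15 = -385.73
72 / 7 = 10.29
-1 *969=-969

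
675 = 675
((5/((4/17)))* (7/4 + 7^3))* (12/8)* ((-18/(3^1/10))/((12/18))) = -15824025/16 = -989001.56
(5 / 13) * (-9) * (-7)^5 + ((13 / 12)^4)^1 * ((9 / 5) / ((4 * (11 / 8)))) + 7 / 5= 9584328569 / 164736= 58179.93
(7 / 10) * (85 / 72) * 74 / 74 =119 / 144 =0.83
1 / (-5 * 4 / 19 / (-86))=817 / 10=81.70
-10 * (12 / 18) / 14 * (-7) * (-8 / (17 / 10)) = -800 / 51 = -15.69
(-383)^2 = 146689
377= 377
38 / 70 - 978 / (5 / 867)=-5935463 / 35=-169584.66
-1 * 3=-3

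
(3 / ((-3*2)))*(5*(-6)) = 15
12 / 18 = 2 / 3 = 0.67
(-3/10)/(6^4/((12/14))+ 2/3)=-9/45380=-0.00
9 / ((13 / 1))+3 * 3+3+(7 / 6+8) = 1705 / 78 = 21.86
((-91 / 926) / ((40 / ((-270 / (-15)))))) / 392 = -117 / 1037120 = -0.00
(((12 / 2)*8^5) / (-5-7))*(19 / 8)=-38912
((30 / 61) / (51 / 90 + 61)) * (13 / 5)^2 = 6084 / 112667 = 0.05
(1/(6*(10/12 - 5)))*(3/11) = -3/275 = -0.01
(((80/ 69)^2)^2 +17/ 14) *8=3835124228/ 158669847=24.17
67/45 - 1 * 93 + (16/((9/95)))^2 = 11514938/405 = 28431.95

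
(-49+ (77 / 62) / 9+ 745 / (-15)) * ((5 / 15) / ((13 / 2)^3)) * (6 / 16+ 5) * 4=-4728194 / 1838889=-2.57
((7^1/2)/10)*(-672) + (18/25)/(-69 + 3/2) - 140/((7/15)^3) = -29634496/18375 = -1612.76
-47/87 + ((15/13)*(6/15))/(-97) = -59789/109707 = -0.54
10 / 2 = 5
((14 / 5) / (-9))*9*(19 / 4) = -133 / 10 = -13.30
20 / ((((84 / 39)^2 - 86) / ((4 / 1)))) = -1352 / 1375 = -0.98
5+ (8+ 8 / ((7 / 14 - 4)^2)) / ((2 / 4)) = 22.31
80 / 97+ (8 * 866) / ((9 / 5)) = 3360800 / 873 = 3849.71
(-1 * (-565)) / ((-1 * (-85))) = 113 / 17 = 6.65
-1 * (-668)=668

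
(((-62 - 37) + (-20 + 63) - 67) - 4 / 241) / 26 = -29647 / 6266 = -4.73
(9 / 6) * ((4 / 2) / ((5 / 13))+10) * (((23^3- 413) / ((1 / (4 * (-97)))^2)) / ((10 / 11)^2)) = 6102100665936 / 125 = 48816805327.49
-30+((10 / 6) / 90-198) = -12311 / 54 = -227.98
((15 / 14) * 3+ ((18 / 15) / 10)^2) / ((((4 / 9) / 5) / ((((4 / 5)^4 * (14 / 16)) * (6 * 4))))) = 312.43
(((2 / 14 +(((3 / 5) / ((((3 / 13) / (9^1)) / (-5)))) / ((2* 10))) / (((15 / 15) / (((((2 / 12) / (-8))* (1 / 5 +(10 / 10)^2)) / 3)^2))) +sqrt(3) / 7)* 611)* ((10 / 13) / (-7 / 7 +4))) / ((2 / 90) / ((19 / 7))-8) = -133950* sqrt(3) / 47831-85484211 / 30611840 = -7.64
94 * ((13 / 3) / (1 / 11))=13442 / 3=4480.67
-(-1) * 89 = 89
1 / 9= 0.11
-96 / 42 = -16 / 7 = -2.29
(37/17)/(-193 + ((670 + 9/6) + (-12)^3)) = -74/42483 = -0.00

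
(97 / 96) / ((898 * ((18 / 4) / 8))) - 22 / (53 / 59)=-62937475 / 2570076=-24.49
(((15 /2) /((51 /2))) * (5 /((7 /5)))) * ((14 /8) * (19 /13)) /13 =2375 /11492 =0.21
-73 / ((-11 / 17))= 1241 / 11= 112.82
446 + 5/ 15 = 1339/ 3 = 446.33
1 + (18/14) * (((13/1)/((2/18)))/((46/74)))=39122/161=242.99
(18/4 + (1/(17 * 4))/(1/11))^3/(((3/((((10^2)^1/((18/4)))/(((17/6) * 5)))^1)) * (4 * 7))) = 159275065/84189168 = 1.89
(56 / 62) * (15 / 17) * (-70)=-29400 / 527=-55.79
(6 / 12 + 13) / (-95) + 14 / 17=2201 / 3230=0.68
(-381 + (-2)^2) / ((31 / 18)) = -6786 / 31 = -218.90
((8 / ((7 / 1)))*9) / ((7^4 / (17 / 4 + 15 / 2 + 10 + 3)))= 1782 / 16807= 0.11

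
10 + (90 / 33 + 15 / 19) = 2825 / 209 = 13.52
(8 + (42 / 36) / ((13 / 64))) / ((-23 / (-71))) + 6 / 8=154915 / 3588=43.18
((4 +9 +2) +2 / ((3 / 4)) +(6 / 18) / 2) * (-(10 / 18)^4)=-66875 / 39366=-1.70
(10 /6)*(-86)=-430 /3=-143.33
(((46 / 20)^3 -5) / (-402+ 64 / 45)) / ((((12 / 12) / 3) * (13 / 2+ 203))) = -193509 / 755289400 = -0.00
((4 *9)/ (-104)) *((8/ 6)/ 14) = -3/ 91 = -0.03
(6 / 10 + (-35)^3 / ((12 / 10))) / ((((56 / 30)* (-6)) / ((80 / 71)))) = 5359285 / 1491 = 3594.42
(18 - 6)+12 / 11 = 144 / 11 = 13.09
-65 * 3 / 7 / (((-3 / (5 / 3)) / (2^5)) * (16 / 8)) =5200 / 21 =247.62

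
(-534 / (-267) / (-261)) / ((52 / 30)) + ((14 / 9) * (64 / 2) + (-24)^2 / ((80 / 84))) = 11104837 / 16965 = 654.57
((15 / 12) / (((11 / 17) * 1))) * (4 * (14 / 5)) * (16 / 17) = 224 / 11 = 20.36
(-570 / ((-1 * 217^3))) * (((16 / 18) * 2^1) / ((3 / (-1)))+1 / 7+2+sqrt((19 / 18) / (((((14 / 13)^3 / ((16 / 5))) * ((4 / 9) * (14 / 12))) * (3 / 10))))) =55670 / 643753719+7410 * sqrt(247) / 500697337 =0.00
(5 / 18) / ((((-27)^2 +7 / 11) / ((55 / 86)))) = 3025 / 12424248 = 0.00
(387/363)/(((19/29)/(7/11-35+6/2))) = -1290645/25289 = -51.04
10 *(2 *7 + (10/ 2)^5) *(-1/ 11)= -31390/ 11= -2853.64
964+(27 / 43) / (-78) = 963.99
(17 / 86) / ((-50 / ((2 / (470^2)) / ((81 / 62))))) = -527 / 19234867500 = -0.00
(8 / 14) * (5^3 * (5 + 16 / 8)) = 500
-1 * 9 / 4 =-2.25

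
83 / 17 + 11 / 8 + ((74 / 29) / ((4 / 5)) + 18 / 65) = 2492827 / 256360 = 9.72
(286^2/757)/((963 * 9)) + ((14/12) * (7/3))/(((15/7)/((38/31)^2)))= 60570264842/31525215795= 1.92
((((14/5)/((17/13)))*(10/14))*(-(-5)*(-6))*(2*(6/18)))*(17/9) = -520/9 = -57.78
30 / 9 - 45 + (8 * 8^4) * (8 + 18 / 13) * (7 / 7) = 307473.41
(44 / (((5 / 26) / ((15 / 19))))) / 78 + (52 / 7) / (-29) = 7944 / 3857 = 2.06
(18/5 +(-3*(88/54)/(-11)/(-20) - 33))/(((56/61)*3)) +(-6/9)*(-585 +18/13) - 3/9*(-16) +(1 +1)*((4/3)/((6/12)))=9559217/24570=389.06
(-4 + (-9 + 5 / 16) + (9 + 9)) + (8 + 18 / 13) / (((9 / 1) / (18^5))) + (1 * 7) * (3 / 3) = 409828865 / 208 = 1970331.08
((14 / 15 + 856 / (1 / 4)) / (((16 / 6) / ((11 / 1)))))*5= 70639.25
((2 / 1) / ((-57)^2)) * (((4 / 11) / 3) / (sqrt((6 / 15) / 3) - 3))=-40 / 1584429 - 8 * sqrt(30) / 14259861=-0.00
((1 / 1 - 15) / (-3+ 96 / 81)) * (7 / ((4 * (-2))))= -27 / 4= -6.75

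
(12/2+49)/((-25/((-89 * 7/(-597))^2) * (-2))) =4269419/3564090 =1.20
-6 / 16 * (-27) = 81 / 8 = 10.12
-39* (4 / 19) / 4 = -2.05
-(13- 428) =415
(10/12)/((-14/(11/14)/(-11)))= 605/1176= 0.51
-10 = -10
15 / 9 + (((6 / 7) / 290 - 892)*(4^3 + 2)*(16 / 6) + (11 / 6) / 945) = -737538133 / 4698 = -156989.81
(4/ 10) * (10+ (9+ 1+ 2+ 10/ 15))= 136/ 15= 9.07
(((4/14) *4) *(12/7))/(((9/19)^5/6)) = 158470336/321489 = 492.93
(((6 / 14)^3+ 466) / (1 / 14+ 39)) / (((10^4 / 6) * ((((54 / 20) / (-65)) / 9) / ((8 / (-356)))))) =415649 / 11927335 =0.03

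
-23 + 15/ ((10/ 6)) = -14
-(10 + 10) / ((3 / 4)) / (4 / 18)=-120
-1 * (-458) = 458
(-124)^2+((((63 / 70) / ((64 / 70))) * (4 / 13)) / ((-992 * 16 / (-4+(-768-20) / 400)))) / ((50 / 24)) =31726223472833 / 2063360000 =15376.00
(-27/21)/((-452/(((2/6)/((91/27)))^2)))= 729/26201084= 0.00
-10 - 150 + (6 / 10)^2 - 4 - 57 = -5516 / 25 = -220.64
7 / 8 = 0.88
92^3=778688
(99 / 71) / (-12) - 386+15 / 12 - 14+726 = 46453 / 142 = 327.13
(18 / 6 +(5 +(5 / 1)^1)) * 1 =13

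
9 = 9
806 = 806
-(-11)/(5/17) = 187/5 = 37.40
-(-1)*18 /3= 6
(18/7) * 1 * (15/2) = 135/7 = 19.29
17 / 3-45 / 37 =494 / 111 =4.45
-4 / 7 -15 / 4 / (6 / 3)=-137 / 56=-2.45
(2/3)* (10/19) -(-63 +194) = -7447/57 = -130.65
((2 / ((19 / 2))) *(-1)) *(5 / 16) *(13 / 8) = -65 / 608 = -0.11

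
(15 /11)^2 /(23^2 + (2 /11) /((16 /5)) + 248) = 1800 /752191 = 0.00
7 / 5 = 1.40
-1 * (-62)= 62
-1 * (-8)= 8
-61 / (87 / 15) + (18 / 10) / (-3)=-1612 / 145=-11.12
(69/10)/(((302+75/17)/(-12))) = -7038/26045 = -0.27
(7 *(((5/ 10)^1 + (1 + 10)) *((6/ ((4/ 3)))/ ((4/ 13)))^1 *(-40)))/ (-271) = 94185/ 542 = 173.77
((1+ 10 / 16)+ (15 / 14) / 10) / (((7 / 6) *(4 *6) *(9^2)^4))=97 / 67497258528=0.00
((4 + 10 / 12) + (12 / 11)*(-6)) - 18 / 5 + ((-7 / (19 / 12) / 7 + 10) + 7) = 69323 / 6270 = 11.06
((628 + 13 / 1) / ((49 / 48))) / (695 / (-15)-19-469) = -92304 / 78547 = -1.18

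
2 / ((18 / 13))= 13 / 9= 1.44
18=18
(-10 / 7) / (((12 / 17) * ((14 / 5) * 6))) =-425 / 3528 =-0.12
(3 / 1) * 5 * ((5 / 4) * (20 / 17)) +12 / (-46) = 8523 / 391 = 21.80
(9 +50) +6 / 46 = 59.13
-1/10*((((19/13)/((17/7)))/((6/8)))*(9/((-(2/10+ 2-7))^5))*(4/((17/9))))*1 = -83125/138498048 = -0.00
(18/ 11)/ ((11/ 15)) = 270/ 121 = 2.23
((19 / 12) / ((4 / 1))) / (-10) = -19 / 480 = -0.04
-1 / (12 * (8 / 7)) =-7 / 96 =-0.07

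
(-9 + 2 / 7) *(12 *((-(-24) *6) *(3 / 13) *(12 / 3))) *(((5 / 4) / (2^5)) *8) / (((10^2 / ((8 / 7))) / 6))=-948672 / 3185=-297.86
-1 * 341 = -341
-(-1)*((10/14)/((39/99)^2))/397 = 5445/469651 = 0.01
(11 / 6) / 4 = 11 / 24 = 0.46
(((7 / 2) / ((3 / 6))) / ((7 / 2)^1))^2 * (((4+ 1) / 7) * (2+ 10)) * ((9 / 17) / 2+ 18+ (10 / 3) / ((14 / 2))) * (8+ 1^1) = 4817160 / 833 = 5782.91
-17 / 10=-1.70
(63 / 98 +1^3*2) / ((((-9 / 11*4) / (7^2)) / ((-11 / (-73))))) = -31339 / 5256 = -5.96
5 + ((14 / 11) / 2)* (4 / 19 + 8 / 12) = 3485 / 627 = 5.56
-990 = -990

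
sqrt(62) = 7.87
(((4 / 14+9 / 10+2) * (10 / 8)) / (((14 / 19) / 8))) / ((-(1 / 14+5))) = -4237 / 497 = -8.53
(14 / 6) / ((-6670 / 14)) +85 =850376 / 10005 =85.00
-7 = -7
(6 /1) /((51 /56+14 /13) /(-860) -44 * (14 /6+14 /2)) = -11269440 /771334901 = -0.01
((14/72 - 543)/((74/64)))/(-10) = 78164/1665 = 46.95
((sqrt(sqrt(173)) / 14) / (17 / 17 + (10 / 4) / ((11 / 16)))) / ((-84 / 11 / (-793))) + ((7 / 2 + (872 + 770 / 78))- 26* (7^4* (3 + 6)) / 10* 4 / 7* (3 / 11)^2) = -70907153 / 47190 + 95953* 173^(1 / 4) / 59976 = -1496.79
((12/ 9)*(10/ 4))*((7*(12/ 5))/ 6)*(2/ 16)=7/ 6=1.17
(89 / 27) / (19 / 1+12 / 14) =623 / 3753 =0.17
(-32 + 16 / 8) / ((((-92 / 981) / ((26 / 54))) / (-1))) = -154.02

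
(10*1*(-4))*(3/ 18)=-20/ 3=-6.67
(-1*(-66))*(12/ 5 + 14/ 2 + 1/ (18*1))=624.07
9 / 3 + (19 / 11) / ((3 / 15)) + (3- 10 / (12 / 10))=208 / 33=6.30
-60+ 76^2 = 5716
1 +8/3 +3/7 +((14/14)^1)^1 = 107/21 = 5.10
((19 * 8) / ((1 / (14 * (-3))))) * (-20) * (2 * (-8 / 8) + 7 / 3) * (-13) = -553280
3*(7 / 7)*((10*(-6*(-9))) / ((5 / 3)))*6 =5832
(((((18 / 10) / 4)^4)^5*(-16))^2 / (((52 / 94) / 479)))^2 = 11073056039749821260228878283674004833832709933754922329766835483387824644283866863969 / 1246999899382765689241600000000000000000000000000000000000000000000000000000000000000000000000000000000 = 0.00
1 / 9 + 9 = 82 / 9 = 9.11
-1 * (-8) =8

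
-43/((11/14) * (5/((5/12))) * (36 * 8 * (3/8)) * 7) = -43/7128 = -0.01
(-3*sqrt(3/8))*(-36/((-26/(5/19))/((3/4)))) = -405*sqrt(6)/1976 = -0.50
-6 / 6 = -1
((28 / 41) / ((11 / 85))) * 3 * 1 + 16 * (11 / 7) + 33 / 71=9288457 / 224147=41.44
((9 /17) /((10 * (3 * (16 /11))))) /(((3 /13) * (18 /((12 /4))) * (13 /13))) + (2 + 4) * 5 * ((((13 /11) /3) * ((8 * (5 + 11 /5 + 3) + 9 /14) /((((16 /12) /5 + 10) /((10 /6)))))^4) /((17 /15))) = 10040626714820652624011 /30303856165376640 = 331331.65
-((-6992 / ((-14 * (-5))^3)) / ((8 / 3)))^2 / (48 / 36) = -5156163 / 117649000000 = -0.00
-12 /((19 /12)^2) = -1728 /361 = -4.79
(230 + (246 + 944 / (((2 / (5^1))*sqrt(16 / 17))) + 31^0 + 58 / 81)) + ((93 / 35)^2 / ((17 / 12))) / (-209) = 168408678547 / 352546425 + 590*sqrt(17) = 2910.32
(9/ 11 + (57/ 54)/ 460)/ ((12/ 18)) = 74729/ 60720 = 1.23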